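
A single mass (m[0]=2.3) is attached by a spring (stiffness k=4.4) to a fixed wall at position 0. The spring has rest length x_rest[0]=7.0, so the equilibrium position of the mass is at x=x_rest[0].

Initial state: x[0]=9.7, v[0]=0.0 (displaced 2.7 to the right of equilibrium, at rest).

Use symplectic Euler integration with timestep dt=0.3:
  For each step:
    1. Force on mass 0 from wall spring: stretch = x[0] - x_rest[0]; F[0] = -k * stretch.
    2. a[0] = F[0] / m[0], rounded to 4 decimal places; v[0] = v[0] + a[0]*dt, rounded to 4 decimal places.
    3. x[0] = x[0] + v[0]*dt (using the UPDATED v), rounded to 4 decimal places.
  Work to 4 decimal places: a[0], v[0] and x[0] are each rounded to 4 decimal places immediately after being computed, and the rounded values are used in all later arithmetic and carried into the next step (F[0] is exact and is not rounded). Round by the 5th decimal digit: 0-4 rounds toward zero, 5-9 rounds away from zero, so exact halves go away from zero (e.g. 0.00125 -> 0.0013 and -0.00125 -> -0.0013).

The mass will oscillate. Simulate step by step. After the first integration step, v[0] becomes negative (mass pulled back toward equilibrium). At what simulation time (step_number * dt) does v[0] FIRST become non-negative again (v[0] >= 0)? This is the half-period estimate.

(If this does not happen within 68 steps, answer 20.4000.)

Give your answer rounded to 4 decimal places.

Step 0: x=[9.7000] v=[0.0000]
Step 1: x=[9.2351] v=[-1.5496]
Step 2: x=[8.3854] v=[-2.8323]
Step 3: x=[7.2972] v=[-3.6274]
Step 4: x=[6.1578] v=[-3.7980]
Step 5: x=[5.1634] v=[-3.3146]
Step 6: x=[4.4852] v=[-2.2606]
Step 7: x=[4.2400] v=[-0.8173]
Step 8: x=[4.4700] v=[0.7667]
First v>=0 after going negative at step 8, time=2.4000

Answer: 2.4000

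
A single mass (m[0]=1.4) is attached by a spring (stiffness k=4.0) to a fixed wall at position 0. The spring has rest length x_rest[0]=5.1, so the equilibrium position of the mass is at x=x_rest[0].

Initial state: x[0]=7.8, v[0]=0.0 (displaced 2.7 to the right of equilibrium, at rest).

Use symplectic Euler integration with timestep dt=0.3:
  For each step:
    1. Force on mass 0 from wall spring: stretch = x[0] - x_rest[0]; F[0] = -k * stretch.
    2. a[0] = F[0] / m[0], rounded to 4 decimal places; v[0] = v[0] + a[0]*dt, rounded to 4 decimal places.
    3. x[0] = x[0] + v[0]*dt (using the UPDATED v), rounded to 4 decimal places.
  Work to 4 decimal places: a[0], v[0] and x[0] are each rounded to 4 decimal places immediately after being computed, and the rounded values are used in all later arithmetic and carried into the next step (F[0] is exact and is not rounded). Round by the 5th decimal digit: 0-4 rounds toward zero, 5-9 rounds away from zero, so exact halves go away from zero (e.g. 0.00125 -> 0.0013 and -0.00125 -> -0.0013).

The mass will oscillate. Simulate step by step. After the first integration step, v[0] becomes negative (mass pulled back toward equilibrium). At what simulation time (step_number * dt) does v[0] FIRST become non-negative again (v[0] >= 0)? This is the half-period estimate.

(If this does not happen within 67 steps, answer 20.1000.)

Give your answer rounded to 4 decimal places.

Answer: 2.1000

Derivation:
Step 0: x=[7.8000] v=[0.0000]
Step 1: x=[7.1057] v=[-2.3143]
Step 2: x=[5.8957] v=[-4.0335]
Step 3: x=[4.4811] v=[-4.7155]
Step 4: x=[3.2256] v=[-4.1850]
Step 5: x=[2.4521] v=[-2.5784]
Step 6: x=[2.3595] v=[-0.3088]
Step 7: x=[2.9716] v=[2.0402]
First v>=0 after going negative at step 7, time=2.1000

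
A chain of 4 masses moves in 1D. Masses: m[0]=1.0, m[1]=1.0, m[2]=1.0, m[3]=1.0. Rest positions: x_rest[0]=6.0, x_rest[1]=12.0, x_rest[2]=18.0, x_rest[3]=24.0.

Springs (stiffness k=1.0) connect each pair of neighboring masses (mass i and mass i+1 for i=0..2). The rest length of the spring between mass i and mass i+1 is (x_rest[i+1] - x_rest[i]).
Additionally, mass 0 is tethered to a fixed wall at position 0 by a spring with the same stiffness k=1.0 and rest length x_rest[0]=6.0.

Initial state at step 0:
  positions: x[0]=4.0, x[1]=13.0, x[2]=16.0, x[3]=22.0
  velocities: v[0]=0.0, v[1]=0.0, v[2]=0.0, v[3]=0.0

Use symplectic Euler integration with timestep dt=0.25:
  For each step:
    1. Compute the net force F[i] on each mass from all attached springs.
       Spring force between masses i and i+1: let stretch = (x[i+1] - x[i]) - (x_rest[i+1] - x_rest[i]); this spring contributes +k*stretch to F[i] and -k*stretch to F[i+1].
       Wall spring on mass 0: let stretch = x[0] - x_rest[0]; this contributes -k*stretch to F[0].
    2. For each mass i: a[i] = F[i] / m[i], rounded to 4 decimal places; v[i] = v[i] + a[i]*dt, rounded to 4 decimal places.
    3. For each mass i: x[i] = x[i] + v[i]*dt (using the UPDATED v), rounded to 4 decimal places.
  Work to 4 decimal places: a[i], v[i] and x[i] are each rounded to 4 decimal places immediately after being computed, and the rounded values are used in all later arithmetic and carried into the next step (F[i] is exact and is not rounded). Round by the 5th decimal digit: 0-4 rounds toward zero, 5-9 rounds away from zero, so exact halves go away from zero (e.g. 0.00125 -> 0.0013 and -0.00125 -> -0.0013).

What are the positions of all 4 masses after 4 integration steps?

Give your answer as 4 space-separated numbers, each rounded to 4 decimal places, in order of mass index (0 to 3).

Answer: 6.2738 10.3092 17.2495 22.1511

Derivation:
Step 0: x=[4.0000 13.0000 16.0000 22.0000] v=[0.0000 0.0000 0.0000 0.0000]
Step 1: x=[4.3125 12.6250 16.1875 22.0000] v=[1.2500 -1.5000 0.7500 0.0000]
Step 2: x=[4.8750 11.9531 16.5156 22.0117] v=[2.2500 -2.6875 1.3125 0.0469]
Step 3: x=[5.5752 11.1240 16.9021 22.0549] v=[2.8008 -3.3164 1.5459 0.1729]
Step 4: x=[6.2738 10.3092 17.2495 22.1511] v=[2.7942 -3.2591 1.3896 0.3847]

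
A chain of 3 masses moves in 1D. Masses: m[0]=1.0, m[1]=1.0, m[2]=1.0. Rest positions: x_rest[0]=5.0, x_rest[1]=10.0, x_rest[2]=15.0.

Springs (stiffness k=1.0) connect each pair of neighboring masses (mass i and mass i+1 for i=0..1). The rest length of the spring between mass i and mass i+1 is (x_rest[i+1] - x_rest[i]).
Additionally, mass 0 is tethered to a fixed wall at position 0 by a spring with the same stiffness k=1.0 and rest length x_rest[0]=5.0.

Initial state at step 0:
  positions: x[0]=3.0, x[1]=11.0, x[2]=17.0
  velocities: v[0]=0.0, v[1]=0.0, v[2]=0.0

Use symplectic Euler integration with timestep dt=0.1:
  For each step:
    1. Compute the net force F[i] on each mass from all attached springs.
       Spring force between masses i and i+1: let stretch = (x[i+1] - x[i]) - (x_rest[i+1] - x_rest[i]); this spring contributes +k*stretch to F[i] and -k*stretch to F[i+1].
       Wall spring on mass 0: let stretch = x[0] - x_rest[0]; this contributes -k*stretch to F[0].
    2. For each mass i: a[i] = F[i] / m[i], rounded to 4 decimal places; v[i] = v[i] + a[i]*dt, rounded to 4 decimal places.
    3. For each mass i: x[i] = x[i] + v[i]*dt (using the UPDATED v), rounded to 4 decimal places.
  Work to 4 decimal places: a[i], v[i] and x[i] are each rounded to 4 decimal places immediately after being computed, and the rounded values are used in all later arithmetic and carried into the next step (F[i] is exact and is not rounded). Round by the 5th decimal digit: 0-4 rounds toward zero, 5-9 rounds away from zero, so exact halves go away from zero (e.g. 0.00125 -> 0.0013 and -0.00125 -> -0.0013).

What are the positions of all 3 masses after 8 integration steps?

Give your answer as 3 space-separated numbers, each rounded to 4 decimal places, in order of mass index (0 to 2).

Answer: 4.5624 10.4351 16.6230

Derivation:
Step 0: x=[3.0000 11.0000 17.0000] v=[0.0000 0.0000 0.0000]
Step 1: x=[3.0500 10.9800 16.9900] v=[0.5000 -0.2000 -0.1000]
Step 2: x=[3.1488 10.9408 16.9699] v=[0.9880 -0.3920 -0.2010]
Step 3: x=[3.2940 10.8840 16.9395] v=[1.4523 -0.5683 -0.3039]
Step 4: x=[3.4822 10.8118 16.8986] v=[1.8819 -0.7218 -0.4095]
Step 5: x=[3.7089 10.7272 16.8468] v=[2.2666 -0.8461 -0.5182]
Step 6: x=[3.9687 10.6336 16.7838] v=[2.5975 -0.9360 -0.6302]
Step 7: x=[4.2554 10.5349 16.7093] v=[2.8671 -0.9875 -0.7452]
Step 8: x=[4.5624 10.4351 16.6230] v=[3.0695 -0.9980 -0.8626]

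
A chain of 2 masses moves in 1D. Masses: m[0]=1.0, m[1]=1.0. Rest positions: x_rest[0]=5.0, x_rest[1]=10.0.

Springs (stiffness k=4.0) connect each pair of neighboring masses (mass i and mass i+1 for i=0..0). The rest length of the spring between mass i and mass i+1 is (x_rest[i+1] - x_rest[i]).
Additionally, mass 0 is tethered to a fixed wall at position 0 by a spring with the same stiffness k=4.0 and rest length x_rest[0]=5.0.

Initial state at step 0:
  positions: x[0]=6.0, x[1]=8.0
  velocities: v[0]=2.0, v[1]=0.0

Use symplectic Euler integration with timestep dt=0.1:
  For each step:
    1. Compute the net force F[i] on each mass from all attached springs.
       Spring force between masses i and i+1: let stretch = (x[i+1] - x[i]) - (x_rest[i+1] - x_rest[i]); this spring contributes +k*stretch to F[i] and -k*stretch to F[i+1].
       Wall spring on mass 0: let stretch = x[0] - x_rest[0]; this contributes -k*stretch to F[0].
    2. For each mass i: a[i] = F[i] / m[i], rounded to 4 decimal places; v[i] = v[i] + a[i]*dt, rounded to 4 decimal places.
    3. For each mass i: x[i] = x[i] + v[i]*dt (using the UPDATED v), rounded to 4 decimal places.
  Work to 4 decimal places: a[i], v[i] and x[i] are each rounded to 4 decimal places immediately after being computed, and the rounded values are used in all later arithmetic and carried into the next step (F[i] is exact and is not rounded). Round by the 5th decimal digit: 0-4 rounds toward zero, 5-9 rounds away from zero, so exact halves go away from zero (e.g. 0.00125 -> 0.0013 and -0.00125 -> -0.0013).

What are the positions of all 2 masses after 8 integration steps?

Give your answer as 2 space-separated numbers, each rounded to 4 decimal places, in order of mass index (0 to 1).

Answer: 3.7772 10.9057

Derivation:
Step 0: x=[6.0000 8.0000] v=[2.0000 0.0000]
Step 1: x=[6.0400 8.1200] v=[0.4000 1.2000]
Step 2: x=[5.9216 8.3568] v=[-1.1840 2.3680]
Step 3: x=[5.6637 8.6962] v=[-2.5786 3.3939]
Step 4: x=[5.3006 9.1143] v=[-3.6311 4.1809]
Step 5: x=[4.8780 9.5798] v=[-4.2259 4.6554]
Step 6: x=[4.4484 10.0573] v=[-4.2964 4.7747]
Step 7: x=[4.0652 10.5104] v=[-3.8322 4.5311]
Step 8: x=[3.7772 10.9057] v=[-2.8802 3.9530]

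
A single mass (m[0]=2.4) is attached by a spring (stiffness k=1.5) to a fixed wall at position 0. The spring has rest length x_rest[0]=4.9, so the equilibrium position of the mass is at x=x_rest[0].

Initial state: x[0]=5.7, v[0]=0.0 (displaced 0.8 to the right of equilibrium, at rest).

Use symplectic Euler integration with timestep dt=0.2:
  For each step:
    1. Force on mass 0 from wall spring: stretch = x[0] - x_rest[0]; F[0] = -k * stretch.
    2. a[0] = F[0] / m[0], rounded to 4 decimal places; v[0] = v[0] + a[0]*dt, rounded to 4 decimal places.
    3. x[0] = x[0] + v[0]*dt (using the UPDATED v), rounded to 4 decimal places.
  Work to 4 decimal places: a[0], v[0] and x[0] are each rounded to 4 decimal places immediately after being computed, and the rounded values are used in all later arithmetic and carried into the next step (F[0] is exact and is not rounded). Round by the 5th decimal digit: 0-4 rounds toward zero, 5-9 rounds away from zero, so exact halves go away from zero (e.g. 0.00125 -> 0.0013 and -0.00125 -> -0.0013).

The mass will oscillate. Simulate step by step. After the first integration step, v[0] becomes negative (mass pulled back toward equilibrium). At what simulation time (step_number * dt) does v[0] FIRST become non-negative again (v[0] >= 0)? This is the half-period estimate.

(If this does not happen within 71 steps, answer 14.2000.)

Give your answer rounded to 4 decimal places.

Answer: 4.0000

Derivation:
Step 0: x=[5.7000] v=[0.0000]
Step 1: x=[5.6800] v=[-0.1000]
Step 2: x=[5.6405] v=[-0.1975]
Step 3: x=[5.5825] v=[-0.2901]
Step 4: x=[5.5074] v=[-0.3754]
Step 5: x=[5.4171] v=[-0.4513]
Step 6: x=[5.3139] v=[-0.5159]
Step 7: x=[5.2004] v=[-0.5676]
Step 8: x=[5.0794] v=[-0.6052]
Step 9: x=[4.9539] v=[-0.6276]
Step 10: x=[4.8270] v=[-0.6343]
Step 11: x=[4.7020] v=[-0.6252]
Step 12: x=[4.5819] v=[-0.6004]
Step 13: x=[4.4698] v=[-0.5606]
Step 14: x=[4.3684] v=[-0.5068]
Step 15: x=[4.2803] v=[-0.4403]
Step 16: x=[4.2077] v=[-0.3628]
Step 17: x=[4.1524] v=[-0.2763]
Step 18: x=[4.1158] v=[-0.1828]
Step 19: x=[4.0988] v=[-0.0848]
Step 20: x=[4.1019] v=[0.0154]
First v>=0 after going negative at step 20, time=4.0000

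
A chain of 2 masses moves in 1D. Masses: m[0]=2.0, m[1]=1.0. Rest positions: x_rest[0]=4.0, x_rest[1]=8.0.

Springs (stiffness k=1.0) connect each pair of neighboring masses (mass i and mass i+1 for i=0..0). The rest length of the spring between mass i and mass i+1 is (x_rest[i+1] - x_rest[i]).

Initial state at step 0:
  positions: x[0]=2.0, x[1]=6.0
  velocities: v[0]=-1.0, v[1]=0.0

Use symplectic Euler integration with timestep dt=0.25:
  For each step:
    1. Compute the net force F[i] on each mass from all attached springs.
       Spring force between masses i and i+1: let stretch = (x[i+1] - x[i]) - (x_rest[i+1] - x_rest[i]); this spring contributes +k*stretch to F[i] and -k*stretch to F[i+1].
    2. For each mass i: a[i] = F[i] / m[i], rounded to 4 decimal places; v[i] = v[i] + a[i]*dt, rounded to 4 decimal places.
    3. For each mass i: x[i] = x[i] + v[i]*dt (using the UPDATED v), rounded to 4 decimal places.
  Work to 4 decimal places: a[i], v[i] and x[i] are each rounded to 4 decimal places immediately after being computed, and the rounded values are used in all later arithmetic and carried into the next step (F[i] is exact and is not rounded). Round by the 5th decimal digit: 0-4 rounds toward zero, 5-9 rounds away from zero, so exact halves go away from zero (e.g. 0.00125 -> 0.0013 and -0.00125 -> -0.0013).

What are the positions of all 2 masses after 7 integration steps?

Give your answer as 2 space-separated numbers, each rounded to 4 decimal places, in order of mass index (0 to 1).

Answer: 0.6031 5.2937

Derivation:
Step 0: x=[2.0000 6.0000] v=[-1.0000 0.0000]
Step 1: x=[1.7500 6.0000] v=[-1.0000 0.0000]
Step 2: x=[1.5078 5.9844] v=[-0.9688 -0.0625]
Step 3: x=[1.2805 5.9390] v=[-0.9092 -0.1817]
Step 4: x=[1.0738 5.8524] v=[-0.8269 -0.3463]
Step 5: x=[0.8914 5.7172] v=[-0.7296 -0.5410]
Step 6: x=[0.7348 5.5303] v=[-0.6264 -0.7475]
Step 7: x=[0.6031 5.2937] v=[-0.5270 -0.9464]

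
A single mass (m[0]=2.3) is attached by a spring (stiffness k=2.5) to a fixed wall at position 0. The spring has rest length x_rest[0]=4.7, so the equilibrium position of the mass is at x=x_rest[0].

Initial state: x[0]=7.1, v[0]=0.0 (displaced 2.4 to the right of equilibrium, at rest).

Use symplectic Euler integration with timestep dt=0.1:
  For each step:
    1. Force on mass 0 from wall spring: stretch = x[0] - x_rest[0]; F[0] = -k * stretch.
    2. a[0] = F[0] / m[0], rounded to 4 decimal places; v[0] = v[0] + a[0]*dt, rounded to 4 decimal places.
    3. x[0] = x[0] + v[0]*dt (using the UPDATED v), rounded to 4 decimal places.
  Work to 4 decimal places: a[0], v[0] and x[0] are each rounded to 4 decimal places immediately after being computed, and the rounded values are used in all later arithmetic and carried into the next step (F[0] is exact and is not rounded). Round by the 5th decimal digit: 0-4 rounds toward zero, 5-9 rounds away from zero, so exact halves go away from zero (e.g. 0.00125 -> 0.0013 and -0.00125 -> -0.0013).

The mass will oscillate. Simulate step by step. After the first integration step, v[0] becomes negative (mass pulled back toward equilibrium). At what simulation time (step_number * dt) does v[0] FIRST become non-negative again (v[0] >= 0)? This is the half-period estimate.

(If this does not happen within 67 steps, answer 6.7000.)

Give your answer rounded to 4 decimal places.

Step 0: x=[7.1000] v=[0.0000]
Step 1: x=[7.0739] v=[-0.2609]
Step 2: x=[7.0220] v=[-0.5189]
Step 3: x=[6.9449] v=[-0.7713]
Step 4: x=[6.8434] v=[-1.0153]
Step 5: x=[6.7186] v=[-1.2483]
Step 6: x=[6.5718] v=[-1.4677]
Step 7: x=[6.4047] v=[-1.6712]
Step 8: x=[6.2191] v=[-1.8565]
Step 9: x=[6.0169] v=[-2.0216]
Step 10: x=[5.8004] v=[-2.1647]
Step 11: x=[5.5720] v=[-2.2843]
Step 12: x=[5.3341] v=[-2.3791]
Step 13: x=[5.0893] v=[-2.4480]
Step 14: x=[4.8403] v=[-2.4903]
Step 15: x=[4.5897] v=[-2.5056]
Step 16: x=[4.3403] v=[-2.4936]
Step 17: x=[4.0949] v=[-2.4545]
Step 18: x=[3.8560] v=[-2.3887]
Step 19: x=[3.6263] v=[-2.2970]
Step 20: x=[3.4083] v=[-2.1803]
Step 21: x=[3.2043] v=[-2.0399]
Step 22: x=[3.0166] v=[-1.8773]
Step 23: x=[2.8472] v=[-1.6943]
Step 24: x=[2.6979] v=[-1.4929]
Step 25: x=[2.5704] v=[-1.2753]
Step 26: x=[2.4660] v=[-1.0438]
Step 27: x=[2.3859] v=[-0.8010]
Step 28: x=[2.3310] v=[-0.5495]
Step 29: x=[2.3018] v=[-0.2920]
Step 30: x=[2.2987] v=[-0.0313]
Step 31: x=[2.3217] v=[0.2297]
First v>=0 after going negative at step 31, time=3.1000

Answer: 3.1000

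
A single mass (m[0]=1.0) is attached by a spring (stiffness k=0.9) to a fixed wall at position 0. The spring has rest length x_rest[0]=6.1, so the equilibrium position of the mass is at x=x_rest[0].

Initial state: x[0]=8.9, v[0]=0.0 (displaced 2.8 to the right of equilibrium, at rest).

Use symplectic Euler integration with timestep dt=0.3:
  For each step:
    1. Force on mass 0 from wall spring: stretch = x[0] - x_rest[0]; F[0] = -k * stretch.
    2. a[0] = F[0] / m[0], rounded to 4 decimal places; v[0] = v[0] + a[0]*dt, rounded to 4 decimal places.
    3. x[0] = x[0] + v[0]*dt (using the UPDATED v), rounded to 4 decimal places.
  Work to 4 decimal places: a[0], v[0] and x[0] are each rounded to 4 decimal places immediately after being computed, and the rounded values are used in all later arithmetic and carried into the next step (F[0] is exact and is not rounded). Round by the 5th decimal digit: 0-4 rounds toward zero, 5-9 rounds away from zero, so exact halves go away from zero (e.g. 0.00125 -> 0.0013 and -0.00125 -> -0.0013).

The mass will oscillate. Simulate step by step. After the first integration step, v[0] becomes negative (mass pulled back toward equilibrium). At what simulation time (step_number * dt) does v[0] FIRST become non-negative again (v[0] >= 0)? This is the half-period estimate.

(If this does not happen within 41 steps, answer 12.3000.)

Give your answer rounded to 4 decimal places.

Answer: 3.6000

Derivation:
Step 0: x=[8.9000] v=[0.0000]
Step 1: x=[8.6732] v=[-0.7560]
Step 2: x=[8.2380] v=[-1.4508]
Step 3: x=[7.6296] v=[-2.0281]
Step 4: x=[6.8973] v=[-2.4411]
Step 5: x=[6.1004] v=[-2.6564]
Step 6: x=[5.3035] v=[-2.6565]
Step 7: x=[4.5711] v=[-2.4414]
Step 8: x=[3.9625] v=[-2.0286]
Step 9: x=[3.5271] v=[-1.4515]
Step 10: x=[3.3001] v=[-0.7568]
Step 11: x=[3.2999] v=[-0.0008]
Step 12: x=[3.5265] v=[0.7552]
First v>=0 after going negative at step 12, time=3.6000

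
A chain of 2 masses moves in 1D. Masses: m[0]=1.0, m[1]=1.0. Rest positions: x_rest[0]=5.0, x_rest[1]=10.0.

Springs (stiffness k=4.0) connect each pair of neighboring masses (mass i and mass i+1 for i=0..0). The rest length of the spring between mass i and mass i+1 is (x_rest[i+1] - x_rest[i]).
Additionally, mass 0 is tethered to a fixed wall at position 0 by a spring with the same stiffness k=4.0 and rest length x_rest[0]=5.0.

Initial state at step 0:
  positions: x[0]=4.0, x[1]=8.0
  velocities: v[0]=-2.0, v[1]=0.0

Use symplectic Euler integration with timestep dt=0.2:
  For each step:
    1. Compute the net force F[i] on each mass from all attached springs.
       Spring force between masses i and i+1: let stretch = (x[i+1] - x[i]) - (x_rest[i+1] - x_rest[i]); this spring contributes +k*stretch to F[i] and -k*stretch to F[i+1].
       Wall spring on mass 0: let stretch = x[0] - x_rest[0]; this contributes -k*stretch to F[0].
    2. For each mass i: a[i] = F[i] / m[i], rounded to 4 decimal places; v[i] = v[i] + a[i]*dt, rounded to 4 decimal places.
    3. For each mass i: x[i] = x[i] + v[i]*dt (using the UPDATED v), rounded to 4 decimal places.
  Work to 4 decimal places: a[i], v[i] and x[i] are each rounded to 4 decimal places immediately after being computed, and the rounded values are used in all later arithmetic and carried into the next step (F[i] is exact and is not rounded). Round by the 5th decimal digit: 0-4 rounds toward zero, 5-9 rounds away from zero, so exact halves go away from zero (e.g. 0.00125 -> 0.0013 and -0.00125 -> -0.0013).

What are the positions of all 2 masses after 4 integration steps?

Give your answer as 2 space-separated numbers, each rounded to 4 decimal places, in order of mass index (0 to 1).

Step 0: x=[4.0000 8.0000] v=[-2.0000 0.0000]
Step 1: x=[3.6000 8.1600] v=[-2.0000 0.8000]
Step 2: x=[3.3536 8.3904] v=[-1.2320 1.1520]
Step 3: x=[3.3765 8.6149] v=[0.1146 1.1226]
Step 4: x=[3.6973 8.8013] v=[1.6041 0.9319]

Answer: 3.6973 8.8013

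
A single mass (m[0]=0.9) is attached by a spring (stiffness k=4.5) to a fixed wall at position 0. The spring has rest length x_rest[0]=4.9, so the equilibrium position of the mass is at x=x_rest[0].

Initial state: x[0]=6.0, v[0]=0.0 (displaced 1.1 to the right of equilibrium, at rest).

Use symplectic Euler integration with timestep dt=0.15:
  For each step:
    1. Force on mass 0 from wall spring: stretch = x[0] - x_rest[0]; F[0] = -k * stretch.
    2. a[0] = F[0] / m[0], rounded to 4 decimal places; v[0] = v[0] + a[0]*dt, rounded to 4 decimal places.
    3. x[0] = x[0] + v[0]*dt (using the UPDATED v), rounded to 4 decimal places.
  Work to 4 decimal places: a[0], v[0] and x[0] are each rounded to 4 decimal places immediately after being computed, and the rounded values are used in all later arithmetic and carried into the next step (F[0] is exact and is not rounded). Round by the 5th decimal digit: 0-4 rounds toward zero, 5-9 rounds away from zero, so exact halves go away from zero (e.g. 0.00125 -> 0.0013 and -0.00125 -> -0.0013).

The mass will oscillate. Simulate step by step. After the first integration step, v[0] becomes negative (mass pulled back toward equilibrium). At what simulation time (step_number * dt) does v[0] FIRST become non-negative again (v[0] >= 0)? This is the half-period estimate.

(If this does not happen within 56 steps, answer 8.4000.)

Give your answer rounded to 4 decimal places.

Answer: 1.5000

Derivation:
Step 0: x=[6.0000] v=[0.0000]
Step 1: x=[5.8763] v=[-0.8250]
Step 2: x=[5.6427] v=[-1.5572]
Step 3: x=[5.3256] v=[-2.1142]
Step 4: x=[4.9606] v=[-2.4334]
Step 5: x=[4.5888] v=[-2.4789]
Step 6: x=[4.2520] v=[-2.2455]
Step 7: x=[3.9881] v=[-1.7595]
Step 8: x=[3.8268] v=[-1.0756]
Step 9: x=[3.7862] v=[-0.2707]
Step 10: x=[3.8709] v=[0.5647]
First v>=0 after going negative at step 10, time=1.5000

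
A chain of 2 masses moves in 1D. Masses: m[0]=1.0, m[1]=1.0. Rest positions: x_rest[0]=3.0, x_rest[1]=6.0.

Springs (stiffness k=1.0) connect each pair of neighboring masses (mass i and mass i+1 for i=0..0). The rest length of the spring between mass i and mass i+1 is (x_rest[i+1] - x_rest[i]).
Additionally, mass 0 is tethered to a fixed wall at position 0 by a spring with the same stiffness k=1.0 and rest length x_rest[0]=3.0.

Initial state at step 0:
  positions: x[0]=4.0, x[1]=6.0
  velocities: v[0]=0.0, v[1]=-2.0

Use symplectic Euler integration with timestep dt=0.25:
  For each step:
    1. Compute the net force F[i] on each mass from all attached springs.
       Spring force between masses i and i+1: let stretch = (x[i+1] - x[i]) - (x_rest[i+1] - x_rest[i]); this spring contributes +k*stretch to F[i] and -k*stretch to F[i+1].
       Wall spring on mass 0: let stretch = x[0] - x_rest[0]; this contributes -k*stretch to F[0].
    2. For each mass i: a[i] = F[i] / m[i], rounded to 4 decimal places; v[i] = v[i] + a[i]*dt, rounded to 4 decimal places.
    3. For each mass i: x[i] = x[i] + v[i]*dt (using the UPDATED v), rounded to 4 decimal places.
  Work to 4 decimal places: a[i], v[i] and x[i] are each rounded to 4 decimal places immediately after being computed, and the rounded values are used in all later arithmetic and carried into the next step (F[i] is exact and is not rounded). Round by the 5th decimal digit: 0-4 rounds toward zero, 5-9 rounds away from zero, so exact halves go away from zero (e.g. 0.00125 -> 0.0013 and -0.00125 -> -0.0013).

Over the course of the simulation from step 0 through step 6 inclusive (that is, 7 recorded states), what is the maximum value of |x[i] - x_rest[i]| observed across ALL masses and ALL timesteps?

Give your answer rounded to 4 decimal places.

Answer: 1.4616

Derivation:
Step 0: x=[4.0000 6.0000] v=[0.0000 -2.0000]
Step 1: x=[3.8750 5.5625] v=[-0.5000 -1.7500]
Step 2: x=[3.6133 5.2070] v=[-1.0469 -1.4219]
Step 3: x=[3.2254 4.9394] v=[-1.5518 -1.0703]
Step 4: x=[2.7430 4.7522] v=[-1.9297 -0.7488]
Step 5: x=[2.2147 4.6269] v=[-2.1132 -0.5011]
Step 6: x=[1.6988 4.5384] v=[-2.0638 -0.3542]
Max displacement = 1.4616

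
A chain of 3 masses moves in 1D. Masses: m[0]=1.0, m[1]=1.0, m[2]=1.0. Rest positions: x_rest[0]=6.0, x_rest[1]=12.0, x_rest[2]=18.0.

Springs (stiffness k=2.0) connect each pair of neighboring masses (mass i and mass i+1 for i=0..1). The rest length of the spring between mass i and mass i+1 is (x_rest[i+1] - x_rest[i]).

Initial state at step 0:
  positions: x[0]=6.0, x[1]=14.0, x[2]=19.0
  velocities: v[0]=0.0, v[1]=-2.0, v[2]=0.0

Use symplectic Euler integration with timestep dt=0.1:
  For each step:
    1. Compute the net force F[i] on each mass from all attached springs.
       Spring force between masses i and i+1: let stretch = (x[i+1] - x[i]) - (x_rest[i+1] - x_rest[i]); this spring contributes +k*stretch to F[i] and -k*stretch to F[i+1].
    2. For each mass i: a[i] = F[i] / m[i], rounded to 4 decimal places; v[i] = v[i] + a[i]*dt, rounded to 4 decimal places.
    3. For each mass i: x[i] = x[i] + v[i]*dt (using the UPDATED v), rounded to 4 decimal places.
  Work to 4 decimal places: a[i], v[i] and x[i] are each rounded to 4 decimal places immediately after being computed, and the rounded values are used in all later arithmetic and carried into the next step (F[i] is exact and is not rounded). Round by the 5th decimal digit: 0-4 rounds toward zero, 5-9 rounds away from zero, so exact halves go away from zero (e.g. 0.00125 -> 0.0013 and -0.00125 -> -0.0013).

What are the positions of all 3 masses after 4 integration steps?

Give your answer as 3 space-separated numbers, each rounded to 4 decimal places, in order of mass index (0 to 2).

Answer: 6.3323 12.7296 19.1381

Derivation:
Step 0: x=[6.0000 14.0000 19.0000] v=[0.0000 -2.0000 0.0000]
Step 1: x=[6.0400 13.7400 19.0200] v=[0.4000 -2.6000 0.2000]
Step 2: x=[6.1140 13.4316 19.0544] v=[0.7400 -3.0840 0.3440]
Step 3: x=[6.2144 13.0893 19.0963] v=[1.0035 -3.4230 0.4194]
Step 4: x=[6.3323 12.7296 19.1381] v=[1.1785 -3.5966 0.4180]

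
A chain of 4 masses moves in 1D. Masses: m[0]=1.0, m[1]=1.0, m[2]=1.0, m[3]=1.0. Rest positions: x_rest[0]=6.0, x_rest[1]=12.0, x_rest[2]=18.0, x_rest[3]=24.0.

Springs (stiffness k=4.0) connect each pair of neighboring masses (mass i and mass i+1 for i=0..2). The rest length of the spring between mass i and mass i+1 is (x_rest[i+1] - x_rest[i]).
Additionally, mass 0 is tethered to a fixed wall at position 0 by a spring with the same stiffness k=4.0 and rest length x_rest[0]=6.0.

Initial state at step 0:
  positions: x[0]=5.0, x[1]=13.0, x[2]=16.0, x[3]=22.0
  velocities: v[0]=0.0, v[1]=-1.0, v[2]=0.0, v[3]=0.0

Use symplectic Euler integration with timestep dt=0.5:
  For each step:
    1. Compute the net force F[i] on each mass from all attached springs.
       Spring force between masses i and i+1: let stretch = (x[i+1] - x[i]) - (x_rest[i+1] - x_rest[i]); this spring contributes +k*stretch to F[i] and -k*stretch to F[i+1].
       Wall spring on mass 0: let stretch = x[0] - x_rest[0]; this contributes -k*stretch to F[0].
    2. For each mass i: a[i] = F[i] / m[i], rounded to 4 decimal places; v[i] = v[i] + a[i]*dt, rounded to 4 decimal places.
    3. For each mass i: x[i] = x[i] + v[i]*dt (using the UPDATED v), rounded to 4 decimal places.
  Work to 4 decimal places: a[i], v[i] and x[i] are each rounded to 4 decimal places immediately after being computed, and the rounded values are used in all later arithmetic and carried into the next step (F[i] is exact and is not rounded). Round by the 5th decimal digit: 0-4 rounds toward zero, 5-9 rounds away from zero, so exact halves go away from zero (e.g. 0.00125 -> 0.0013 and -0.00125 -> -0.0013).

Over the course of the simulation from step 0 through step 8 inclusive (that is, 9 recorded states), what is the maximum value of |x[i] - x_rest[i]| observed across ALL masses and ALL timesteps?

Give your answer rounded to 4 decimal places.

Answer: 4.5000

Derivation:
Step 0: x=[5.0000 13.0000 16.0000 22.0000] v=[0.0000 -1.0000 0.0000 0.0000]
Step 1: x=[8.0000 7.5000 19.0000 22.0000] v=[6.0000 -11.0000 6.0000 0.0000]
Step 2: x=[2.5000 14.0000 13.5000 25.0000] v=[-11.0000 13.0000 -11.0000 6.0000]
Step 3: x=[6.0000 8.5000 20.0000 22.5000] v=[7.0000 -11.0000 13.0000 -5.0000]
Step 4: x=[6.0000 12.0000 17.5000 23.5000] v=[0.0000 7.0000 -5.0000 2.0000]
Step 5: x=[6.0000 15.0000 15.5000 24.5000] v=[0.0000 6.0000 -4.0000 2.0000]
Step 6: x=[9.0000 9.5000 22.0000 22.5000] v=[6.0000 -11.0000 13.0000 -4.0000]
Step 7: x=[3.5000 16.0000 16.5000 26.0000] v=[-11.0000 13.0000 -11.0000 7.0000]
Step 8: x=[7.0000 10.5000 20.0000 26.0000] v=[7.0000 -11.0000 7.0000 0.0000]
Max displacement = 4.5000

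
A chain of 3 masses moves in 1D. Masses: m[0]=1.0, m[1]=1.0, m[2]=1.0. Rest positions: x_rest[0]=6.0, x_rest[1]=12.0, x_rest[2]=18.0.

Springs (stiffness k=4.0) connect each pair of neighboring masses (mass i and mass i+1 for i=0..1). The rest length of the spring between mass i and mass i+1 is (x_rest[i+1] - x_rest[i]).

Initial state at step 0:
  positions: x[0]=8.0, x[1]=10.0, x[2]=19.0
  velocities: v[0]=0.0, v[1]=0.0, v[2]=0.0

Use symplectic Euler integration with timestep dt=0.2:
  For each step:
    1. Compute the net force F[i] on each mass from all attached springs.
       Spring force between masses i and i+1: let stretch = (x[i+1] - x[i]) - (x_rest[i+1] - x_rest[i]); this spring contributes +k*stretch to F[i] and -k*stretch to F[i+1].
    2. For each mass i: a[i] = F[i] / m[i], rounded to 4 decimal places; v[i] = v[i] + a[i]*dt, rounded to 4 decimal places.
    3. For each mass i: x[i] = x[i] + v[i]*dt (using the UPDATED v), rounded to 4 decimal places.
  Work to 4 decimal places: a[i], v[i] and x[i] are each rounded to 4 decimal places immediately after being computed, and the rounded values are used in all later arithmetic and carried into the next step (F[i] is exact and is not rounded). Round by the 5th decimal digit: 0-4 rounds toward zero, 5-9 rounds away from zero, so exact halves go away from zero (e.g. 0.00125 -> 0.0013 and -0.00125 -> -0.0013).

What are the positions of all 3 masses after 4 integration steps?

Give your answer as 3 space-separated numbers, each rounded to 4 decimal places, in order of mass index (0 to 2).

Answer: 4.9687 14.8184 17.2127

Derivation:
Step 0: x=[8.0000 10.0000 19.0000] v=[0.0000 0.0000 0.0000]
Step 1: x=[7.3600 11.1200 18.5200] v=[-3.2000 5.6000 -2.4000]
Step 2: x=[6.3616 12.8224 17.8160] v=[-4.9920 8.5120 -3.5200]
Step 3: x=[5.4369 14.2900 17.2730] v=[-4.6234 7.3382 -2.7149]
Step 4: x=[4.9687 14.8184 17.2127] v=[-2.3409 2.6421 -0.3013]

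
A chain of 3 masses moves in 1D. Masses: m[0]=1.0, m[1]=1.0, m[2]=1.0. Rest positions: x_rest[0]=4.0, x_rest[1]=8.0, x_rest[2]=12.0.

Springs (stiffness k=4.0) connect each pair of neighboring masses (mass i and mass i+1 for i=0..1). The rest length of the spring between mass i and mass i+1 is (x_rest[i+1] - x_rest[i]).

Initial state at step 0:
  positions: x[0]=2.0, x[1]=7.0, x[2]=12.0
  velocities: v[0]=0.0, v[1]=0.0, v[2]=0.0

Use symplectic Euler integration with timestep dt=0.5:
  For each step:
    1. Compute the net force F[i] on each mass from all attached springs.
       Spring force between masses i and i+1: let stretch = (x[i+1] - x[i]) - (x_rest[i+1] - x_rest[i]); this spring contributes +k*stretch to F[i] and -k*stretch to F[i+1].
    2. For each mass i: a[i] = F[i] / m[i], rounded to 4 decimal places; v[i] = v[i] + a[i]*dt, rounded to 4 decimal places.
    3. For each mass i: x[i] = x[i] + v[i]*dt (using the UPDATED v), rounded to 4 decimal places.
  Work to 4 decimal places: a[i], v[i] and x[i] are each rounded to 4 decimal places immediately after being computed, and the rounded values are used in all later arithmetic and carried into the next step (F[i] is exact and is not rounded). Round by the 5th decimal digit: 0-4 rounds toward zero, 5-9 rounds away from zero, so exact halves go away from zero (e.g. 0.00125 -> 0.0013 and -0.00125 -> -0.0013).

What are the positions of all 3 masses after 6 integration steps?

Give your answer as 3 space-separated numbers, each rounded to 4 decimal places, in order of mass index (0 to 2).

Step 0: x=[2.0000 7.0000 12.0000] v=[0.0000 0.0000 0.0000]
Step 1: x=[3.0000 7.0000 11.0000] v=[2.0000 0.0000 -2.0000]
Step 2: x=[4.0000 7.0000 10.0000] v=[2.0000 0.0000 -2.0000]
Step 3: x=[4.0000 7.0000 10.0000] v=[0.0000 0.0000 0.0000]
Step 4: x=[3.0000 7.0000 11.0000] v=[-2.0000 0.0000 2.0000]
Step 5: x=[2.0000 7.0000 12.0000] v=[-2.0000 0.0000 2.0000]
Step 6: x=[2.0000 7.0000 12.0000] v=[0.0000 0.0000 0.0000]

Answer: 2.0000 7.0000 12.0000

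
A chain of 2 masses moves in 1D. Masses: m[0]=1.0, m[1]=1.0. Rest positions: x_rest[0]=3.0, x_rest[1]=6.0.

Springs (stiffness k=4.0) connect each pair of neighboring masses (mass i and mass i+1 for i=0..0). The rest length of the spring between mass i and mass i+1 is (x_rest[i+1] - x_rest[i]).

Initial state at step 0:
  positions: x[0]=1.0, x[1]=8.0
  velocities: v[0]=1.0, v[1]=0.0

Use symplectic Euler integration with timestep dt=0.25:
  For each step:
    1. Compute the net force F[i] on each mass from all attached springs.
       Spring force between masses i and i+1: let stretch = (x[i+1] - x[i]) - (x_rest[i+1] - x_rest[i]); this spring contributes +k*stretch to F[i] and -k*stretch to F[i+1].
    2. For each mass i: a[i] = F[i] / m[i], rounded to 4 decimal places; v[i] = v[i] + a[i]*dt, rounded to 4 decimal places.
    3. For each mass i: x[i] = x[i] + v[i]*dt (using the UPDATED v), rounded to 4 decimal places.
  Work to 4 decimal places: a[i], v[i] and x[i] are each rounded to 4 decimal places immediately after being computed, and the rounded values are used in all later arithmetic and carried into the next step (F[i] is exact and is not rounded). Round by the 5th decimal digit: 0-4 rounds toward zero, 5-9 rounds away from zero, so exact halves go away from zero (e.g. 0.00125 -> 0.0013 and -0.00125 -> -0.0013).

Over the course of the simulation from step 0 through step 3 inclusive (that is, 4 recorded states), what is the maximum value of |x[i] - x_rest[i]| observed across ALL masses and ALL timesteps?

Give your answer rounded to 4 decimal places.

Answer: 2.2813

Derivation:
Step 0: x=[1.0000 8.0000] v=[1.0000 0.0000]
Step 1: x=[2.2500 7.0000] v=[5.0000 -4.0000]
Step 2: x=[3.9375 5.5625] v=[6.7500 -5.7500]
Step 3: x=[5.2813 4.4688] v=[5.3750 -4.3750]
Max displacement = 2.2813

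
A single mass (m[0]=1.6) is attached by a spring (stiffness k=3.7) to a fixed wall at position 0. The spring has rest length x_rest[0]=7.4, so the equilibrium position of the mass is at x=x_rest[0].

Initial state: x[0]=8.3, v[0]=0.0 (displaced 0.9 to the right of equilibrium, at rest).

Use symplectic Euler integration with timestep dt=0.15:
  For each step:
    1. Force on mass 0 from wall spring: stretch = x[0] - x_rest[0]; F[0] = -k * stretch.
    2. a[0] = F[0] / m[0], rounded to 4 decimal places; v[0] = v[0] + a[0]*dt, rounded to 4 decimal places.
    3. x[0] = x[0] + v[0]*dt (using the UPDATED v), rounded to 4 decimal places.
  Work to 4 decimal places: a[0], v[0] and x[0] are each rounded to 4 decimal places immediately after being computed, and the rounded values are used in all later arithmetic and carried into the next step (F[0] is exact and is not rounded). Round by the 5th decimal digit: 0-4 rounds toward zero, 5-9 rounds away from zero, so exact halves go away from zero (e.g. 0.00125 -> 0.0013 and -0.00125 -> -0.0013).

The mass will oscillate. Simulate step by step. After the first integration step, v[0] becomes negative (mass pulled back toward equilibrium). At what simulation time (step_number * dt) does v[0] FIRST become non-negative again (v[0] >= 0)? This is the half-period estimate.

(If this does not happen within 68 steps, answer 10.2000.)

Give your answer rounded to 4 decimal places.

Step 0: x=[8.3000] v=[0.0000]
Step 1: x=[8.2532] v=[-0.3122]
Step 2: x=[8.1620] v=[-0.6082]
Step 3: x=[8.0311] v=[-0.8725]
Step 4: x=[7.8674] v=[-1.0914]
Step 5: x=[7.6794] v=[-1.2535]
Step 6: x=[7.4768] v=[-1.3504]
Step 7: x=[7.2703] v=[-1.3770]
Step 8: x=[7.0705] v=[-1.3320]
Step 9: x=[6.8878] v=[-1.2177]
Step 10: x=[6.7318] v=[-1.0400]
Step 11: x=[6.6106] v=[-0.8082]
Step 12: x=[6.5304] v=[-0.5344]
Step 13: x=[6.4955] v=[-0.2328]
Step 14: x=[6.5077] v=[0.0810]
First v>=0 after going negative at step 14, time=2.1000

Answer: 2.1000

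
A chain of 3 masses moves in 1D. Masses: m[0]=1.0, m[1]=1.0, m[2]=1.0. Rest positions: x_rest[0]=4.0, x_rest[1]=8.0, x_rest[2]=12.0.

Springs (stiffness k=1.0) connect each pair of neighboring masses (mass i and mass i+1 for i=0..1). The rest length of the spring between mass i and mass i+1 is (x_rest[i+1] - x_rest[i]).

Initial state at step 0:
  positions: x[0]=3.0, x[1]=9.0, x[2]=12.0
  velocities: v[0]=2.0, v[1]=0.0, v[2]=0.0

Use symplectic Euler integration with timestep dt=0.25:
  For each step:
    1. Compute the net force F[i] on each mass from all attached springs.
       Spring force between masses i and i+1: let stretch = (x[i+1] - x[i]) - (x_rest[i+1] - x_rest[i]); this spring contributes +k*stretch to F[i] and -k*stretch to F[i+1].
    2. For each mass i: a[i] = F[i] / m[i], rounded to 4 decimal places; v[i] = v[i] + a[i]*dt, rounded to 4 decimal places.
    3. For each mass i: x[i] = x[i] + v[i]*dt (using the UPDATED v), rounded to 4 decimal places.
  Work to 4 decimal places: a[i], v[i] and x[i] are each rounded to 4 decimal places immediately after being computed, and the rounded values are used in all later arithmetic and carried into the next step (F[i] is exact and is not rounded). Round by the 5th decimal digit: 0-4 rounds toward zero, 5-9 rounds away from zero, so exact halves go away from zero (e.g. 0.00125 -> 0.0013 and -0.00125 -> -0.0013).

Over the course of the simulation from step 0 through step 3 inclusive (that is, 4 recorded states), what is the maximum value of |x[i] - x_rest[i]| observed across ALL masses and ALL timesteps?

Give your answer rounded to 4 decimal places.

Answer: 1.0347

Derivation:
Step 0: x=[3.0000 9.0000 12.0000] v=[2.0000 0.0000 0.0000]
Step 1: x=[3.6250 8.8125 12.0625] v=[2.5000 -0.7500 0.2500]
Step 2: x=[4.3242 8.5039 12.1719] v=[2.7969 -1.2344 0.4375]
Step 3: x=[5.0347 8.1633 12.3020] v=[2.8418 -1.3623 0.5205]
Max displacement = 1.0347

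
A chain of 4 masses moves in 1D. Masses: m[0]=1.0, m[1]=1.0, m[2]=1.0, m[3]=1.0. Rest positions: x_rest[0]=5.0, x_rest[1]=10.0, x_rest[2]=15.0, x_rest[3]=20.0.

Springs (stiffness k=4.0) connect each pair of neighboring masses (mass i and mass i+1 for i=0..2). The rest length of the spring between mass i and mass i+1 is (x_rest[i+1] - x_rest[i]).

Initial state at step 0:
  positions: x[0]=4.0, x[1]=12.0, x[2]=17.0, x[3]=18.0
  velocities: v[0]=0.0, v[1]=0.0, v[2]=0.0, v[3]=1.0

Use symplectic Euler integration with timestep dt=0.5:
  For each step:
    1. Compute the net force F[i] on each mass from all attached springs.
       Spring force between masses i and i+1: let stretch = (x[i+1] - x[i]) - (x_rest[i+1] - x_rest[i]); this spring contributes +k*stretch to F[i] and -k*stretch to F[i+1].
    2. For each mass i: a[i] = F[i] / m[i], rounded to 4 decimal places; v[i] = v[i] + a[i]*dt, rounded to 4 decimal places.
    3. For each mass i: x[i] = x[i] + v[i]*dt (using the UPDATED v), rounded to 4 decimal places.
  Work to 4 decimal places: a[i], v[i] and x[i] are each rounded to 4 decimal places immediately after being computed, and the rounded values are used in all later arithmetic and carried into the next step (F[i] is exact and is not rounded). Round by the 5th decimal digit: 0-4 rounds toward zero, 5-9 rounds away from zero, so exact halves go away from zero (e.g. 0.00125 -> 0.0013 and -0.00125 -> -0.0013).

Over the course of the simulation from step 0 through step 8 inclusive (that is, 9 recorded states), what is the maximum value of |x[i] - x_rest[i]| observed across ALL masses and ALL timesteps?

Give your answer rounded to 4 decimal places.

Answer: 3.0000

Derivation:
Step 0: x=[4.0000 12.0000 17.0000 18.0000] v=[0.0000 0.0000 0.0000 1.0000]
Step 1: x=[7.0000 9.0000 13.0000 22.5000] v=[6.0000 -6.0000 -8.0000 9.0000]
Step 2: x=[7.0000 8.0000 14.5000 22.5000] v=[0.0000 -2.0000 3.0000 0.0000]
Step 3: x=[3.0000 12.5000 17.5000 19.5000] v=[-8.0000 9.0000 6.0000 -6.0000]
Step 4: x=[3.5000 12.5000 17.5000 19.5000] v=[1.0000 0.0000 0.0000 0.0000]
Step 5: x=[8.0000 8.5000 14.5000 22.5000] v=[9.0000 -8.0000 -6.0000 6.0000]
Step 6: x=[8.0000 10.0000 13.5000 22.5000] v=[0.0000 3.0000 -2.0000 0.0000]
Step 7: x=[5.0000 13.0000 18.0000 18.5000] v=[-6.0000 6.0000 9.0000 -8.0000]
Step 8: x=[5.0000 13.0000 18.0000 19.0000] v=[0.0000 0.0000 0.0000 1.0000]
Max displacement = 3.0000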